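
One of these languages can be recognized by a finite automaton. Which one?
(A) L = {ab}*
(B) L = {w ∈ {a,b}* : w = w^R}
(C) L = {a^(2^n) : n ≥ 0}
(A) {ab}*

(A) L = {ab}* is regular.

This can be recognized by a finite automaton (DFA/NFA).
Regular expressions like {ab}* define regular languages.

The other choices are not regular:
- {a^(2^n) : n ≥ 0}: After pumping, length is no longer a power of 2
- {w ∈ {a,b}* : w = w^R}: After pumping, the string is no longer symmetric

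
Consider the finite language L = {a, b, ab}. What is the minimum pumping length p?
p = 3

For a finite language L, the pumping lemma holds vacuously if p > max|s| for s ∈ L.

The longest string in L = {a, b, ab} has length 2.
If p = 3, then no string s ∈ L has |s| ≥ p, so the condition is vacuously true.

The minimum pumping length is p = 3.

Why no smaller p works: for any p ≤ 2, the longest string s ∈ L has |s| = 2 ≥ p, so it would
have to be pumpable; but pumping up (i = 2, 3, ...) produces ever longer strings, which cannot all lie in the
finite language L. So the pumping property fails for every p ≤ 2.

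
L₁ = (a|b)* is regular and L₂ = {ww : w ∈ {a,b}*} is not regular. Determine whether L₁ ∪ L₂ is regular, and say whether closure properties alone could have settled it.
Yes — L₁ ∪ L₂ is regular.

{ww} ⊆ (a|b)*, so L₁ ∪ L₂ = (a|b)*, which is regular.

Note that the bare facts "L₁ regular, L₂ non-regular" do not settle the question by themselves: the closure of regular languages under ∪, ∩, complement and difference applies only when BOTH operands are regular. With a non-regular operand the result can come out regular or non-regular depending on the specific languages, so one has to work out L₁ ∪ L₂ for this particular pair, as above.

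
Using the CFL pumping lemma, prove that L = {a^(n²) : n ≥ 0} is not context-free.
Assume for contradiction that L is context-free, and let p ≥ 1 be the pumping length given by the pumping lemma for CFLs.
Choose s = a^(p²). Then s ∈ L and |s| = p² ≥ p.
By the CFL pumping lemma, s = uvxyz for some u, v, x, y, z with |vxy| ≤ p, |vy| ≥ 1, and uv^i xy^i z ∈ L for every i ≥ 0.
All symbols are a's, so only lengths matter: let k = |vy|, with 1 ≤ k ≤ |vxy| ≤ p.

Take i = 2: |uv²xy²z| = p² + k, and p² < p² + k ≤ p² + p < (p + 1)².
So the length lies strictly between consecutive squares and is not a perfect square; uv²xy²z ∉ L.

This contradicts the CFL pumping lemma, which requires uv^i xy^i z ∈ L for all i ≥ 0.
Hence L = {a^(n²) : n ≥ 0} is not context-free. ∎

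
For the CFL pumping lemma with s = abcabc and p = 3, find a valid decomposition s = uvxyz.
u='ab', v='c', x='a', y='b', z='c'

For s = abcabc with pumping length p = 3:

One valid decomposition:
- u = 'ab'
- v = 'c'
- x = 'a'
- y = 'b'
- z = 'c'

Verification:
- uvxyz = 'ab' + 'c' + 'a' + 'b' + 'c' = abcabc ✓
- |vxy| = |'cab'| = 3 ≤ 3 ✓
- |vy| = |'cb'| = 2 > 0 ✓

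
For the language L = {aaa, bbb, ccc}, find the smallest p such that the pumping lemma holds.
p = 4

For a finite language L, the pumping lemma holds vacuously if p > max|s| for s ∈ L.

The longest string in L = {aaa, bbb, ccc} has length 3.
If p = 4, then no string s ∈ L has |s| ≥ p, so the condition is vacuously true.

The minimum pumping length is p = 4.

Why no smaller p works: for any p ≤ 3, the longest string s ∈ L has |s| = 3 ≥ p, so it would
have to be pumpable; but pumping up (i = 2, 3, ...) produces ever longer strings, which cannot all lie in the
finite language L. So the pumping property fails for every p ≤ 3.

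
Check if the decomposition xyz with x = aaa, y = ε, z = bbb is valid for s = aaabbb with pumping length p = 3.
Violated: |y| > 0

The decomposition x = aaa, y = ε, z = bbb for s = aaabbb with p = 3
violates the constraint: |y| > 0

|y| = 0, but the pumping lemma requires |y| > 0 (y must be non-empty).

Pumping lemma constraints:
1. xyz = s (decomposition is valid)
2. |xy| ≤ p
3. |y| > 0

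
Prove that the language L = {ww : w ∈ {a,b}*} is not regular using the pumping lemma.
Assume for contradiction that L is regular, and let p ≥ 1 be the pumping length given by the pumping lemma.
Choose s = a^p b a^p b. Then s ∈ L (take w = a^p b) and |s| = 2p + 2 ≥ p.
By the pumping lemma, s = xyz for some x, y, z with |xy| ≤ p, |y| ≥ 1, and xy^i z ∈ L for every i ≥ 0.
Since |xy| ≤ p and the first p symbols of s are all a's, y = a^k for some k with 1 ≤ k ≤ p.

Take i = 2: t = xy²z = a^(p + k) b a^p b.
Suppose t = uu for some string u. The string t contains exactly two b's and ends in b, so u contains exactly one b and ends in b; hence u = a^j b for some j, and uu = a^j b a^j b. Comparing with t = a^(p + k) b a^p b forces j = p + k (first block) and j = p (second block), which is impossible since k ≥ 1. So t ∉ L.

This contradicts the pumping lemma, which requires xy^i z ∈ L for all i ≥ 0.
Hence L = {ww : w ∈ {a,b}*} is not regular. ∎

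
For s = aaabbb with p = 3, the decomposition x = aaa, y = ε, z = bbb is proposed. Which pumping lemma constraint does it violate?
Violated: |y| > 0

The decomposition x = aaa, y = ε, z = bbb for s = aaabbb with p = 3
violates the constraint: |y| > 0

|y| = 0, but the pumping lemma requires |y| > 0 (y must be non-empty).

Pumping lemma constraints:
1. xyz = s (decomposition is valid)
2. |xy| ≤ p
3. |y| > 0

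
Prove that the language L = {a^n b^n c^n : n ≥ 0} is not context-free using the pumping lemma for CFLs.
Assume for contradiction that L is context-free, and let p ≥ 1 be the pumping length given by the pumping lemma for CFLs.
Choose s = a^p b^p c^p. Then s ∈ L and |s| = 3p ≥ p.
By the CFL pumping lemma, s = uvxyz for some u, v, x, y, z with |vxy| ≤ p, |vy| ≥ 1, and uv^i xy^i z ∈ L for every i ≥ 0.

Because |vxy| ≤ p, the window vxy cannot contain both an a and a c: any substring of s containing both must include the entire block b^p plus at least one a and one c, so it has length ≥ p + 2 > p.
Hence at least one of the letters a, c does not occur in vy at all.

Take i = 0: the string uxz is obtained from s by deleting |vy| ≥ 1 symbols, so |uxz| = 3p − |vy| < 3p.
But the letter (a or c) that does not occur in vy still occurs exactly p times in uxz. Every string of L with exactly p copies of some letter is a^p b^p c^p, of length 3p. Since |uxz| < 3p, uxz ∉ L.

This contradicts the CFL pumping lemma, which requires uv^i xy^i z ∈ L for all i ≥ 0.
Hence L = {a^n b^n c^n : n ≥ 0} is not context-free. ∎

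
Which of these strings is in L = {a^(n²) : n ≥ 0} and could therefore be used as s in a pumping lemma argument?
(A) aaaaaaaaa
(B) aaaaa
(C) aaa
(A) aaaaaaaaa

The pumping lemma is applied to a string s that lies in L, so first check membership of each option:
- (A) aaaaaaaaa has length 9 = 3², a perfect square, so it is in L ✓
- (B) aaaaa has length 5, strictly between 2² = 4 and 3² = 9, so it is not in L ✗
- (C) aaa has length 3, strictly between 1² = 1 and 2² = 4, so it is not in L ✗

Only (A) aaaaaaaaa is in L, so it is the only candidate that could play the role of s.
(In a complete proof one picks s in terms of the pumping length p so that |s| ≥ p is guaranteed; a fixed string like aaaaaaaaa illustrates the shape of such an s.)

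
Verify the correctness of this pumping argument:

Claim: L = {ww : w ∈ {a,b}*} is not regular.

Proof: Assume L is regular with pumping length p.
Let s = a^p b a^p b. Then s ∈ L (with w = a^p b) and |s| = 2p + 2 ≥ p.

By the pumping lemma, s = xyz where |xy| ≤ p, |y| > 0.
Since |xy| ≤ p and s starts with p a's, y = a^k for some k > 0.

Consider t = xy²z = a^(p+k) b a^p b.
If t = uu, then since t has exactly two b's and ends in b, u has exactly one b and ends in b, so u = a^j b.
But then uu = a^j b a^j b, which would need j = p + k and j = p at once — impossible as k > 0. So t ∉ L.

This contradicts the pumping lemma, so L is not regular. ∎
The proof is correct.

This proof is valid because:
1. s = a^p b a^p b is in L and is chosen in terms of p, so |s| ≥ p holds for every p
2. The decomposition analysis is correct: |xy| ≤ p forces y to lie inside the leading a's
3. The contradiction is valid: the argument shows a^(p+k) b a^p b cannot be split into two equal halves
4. The conclusion follows logically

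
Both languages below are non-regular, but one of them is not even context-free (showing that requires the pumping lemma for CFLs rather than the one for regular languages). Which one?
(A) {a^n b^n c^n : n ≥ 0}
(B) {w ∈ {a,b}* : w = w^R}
(A) {a^n b^n c^n : n ≥ 0}

(A) {a^n b^n c^n : n ≥ 0} requires the CFL pumping lemma.

- {w ∈ {a,b}* : w = w^R} is context-free (but not regular)
  • Can be shown non-regular with the regular pumping lemma
  • After pumping, the string is no longer symmetric

- {a^n b^n c^n : n ≥ 0} is NOT context-free
  • Requires the CFL pumping lemma to prove
  • Cannot maintain three equal counts simultaneously

The CFL pumping lemma is "stronger" in that it can prove non-membership
in the larger class of context-free languages.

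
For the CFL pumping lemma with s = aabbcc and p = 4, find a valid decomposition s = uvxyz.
u='a', v='a', x='bb', y='c', z='c'

For s = aabbcc with pumping length p = 4:

One valid decomposition:
- u = 'a'
- v = 'a'
- x = 'bb'
- y = 'c'
- z = 'c'

Verification:
- uvxyz = 'a' + 'a' + 'bb' + 'c' + 'c' = aabbcc ✓
- |vxy| = |'abbc'| = 4 ≤ 4 ✓
- |vy| = |'ac'| = 2 > 0 ✓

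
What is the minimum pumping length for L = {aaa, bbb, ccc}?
p = 4

For a finite language L, the pumping lemma holds vacuously if p > max|s| for s ∈ L.

The longest string in L = {aaa, bbb, ccc} has length 3.
If p = 4, then no string s ∈ L has |s| ≥ p, so the condition is vacuously true.

The minimum pumping length is p = 4.

Why no smaller p works: for any p ≤ 3, the longest string s ∈ L has |s| = 3 ≥ p, so it would
have to be pumpable; but pumping up (i = 2, 3, ...) produces ever longer strings, which cannot all lie in the
finite language L. So the pumping property fails for every p ≤ 3.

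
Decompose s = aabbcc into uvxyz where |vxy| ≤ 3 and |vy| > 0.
u='aa', v='b', x='b', y='c', z='c'

For s = aabbcc with pumping length p = 3:

One valid decomposition:
- u = 'aa'
- v = 'b'
- x = 'b'
- y = 'c'
- z = 'c'

Verification:
- uvxyz = 'aa' + 'b' + 'b' + 'c' + 'c' = aabbcc ✓
- |vxy| = |'bbc'| = 3 ≤ 3 ✓
- |vy| = |'bc'| = 2 > 0 ✓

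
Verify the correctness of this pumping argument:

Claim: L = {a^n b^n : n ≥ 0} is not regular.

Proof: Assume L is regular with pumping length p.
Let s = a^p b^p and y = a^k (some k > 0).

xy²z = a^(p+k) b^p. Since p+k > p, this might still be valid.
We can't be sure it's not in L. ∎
The proof is INCORRECT.

Error: The conclusion is wrong.
xy²z = a^(p+k) b^p is definitely NOT in L because the number of a's (p+k) ≠ number of b's (p).
The proof incorrectly doubts what is actually a valid contradiction.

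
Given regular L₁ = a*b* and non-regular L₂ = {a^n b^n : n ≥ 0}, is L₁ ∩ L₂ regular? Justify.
No — L₁ ∩ L₂ is not regular.

Every string a^n b^n already lies in a*b*, so L₁ ∩ L₂ = {a^n b^n : n ≥ 0} = L₂ itself, which is the standard non-regular language (pump s = a^p b^p).

Note that the bare facts "L₁ regular, L₂ non-regular" do not settle the question by themselves: the closure of regular languages under ∪, ∩, complement and difference applies only when BOTH operands are regular. With a non-regular operand the result can come out regular or non-regular depending on the specific languages, so one has to work out L₁ ∩ L₂ for this particular pair, as above.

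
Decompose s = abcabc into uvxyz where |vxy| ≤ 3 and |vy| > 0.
u='ab', v='c', x='a', y='b', z='c'

For s = abcabc with pumping length p = 3:

One valid decomposition:
- u = 'ab'
- v = 'c'
- x = 'a'
- y = 'b'
- z = 'c'

Verification:
- uvxyz = 'ab' + 'c' + 'a' + 'b' + 'c' = abcabc ✓
- |vxy| = |'cab'| = 3 ≤ 3 ✓
- |vy| = |'cb'| = 2 > 0 ✓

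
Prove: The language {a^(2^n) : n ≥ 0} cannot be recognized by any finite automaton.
Assume for contradiction that L is regular, and let p ≥ 1 be the pumping length given by the pumping lemma.
Choose s = a^(2^p). Then s ∈ L and |s| = 2^p ≥ p.
By the pumping lemma, s = xyz for some x, y, z with |xy| ≤ p, |y| ≥ 1, and xy^i z ∈ L for every i ≥ 0.
Here y = a^k for some k with 1 ≤ k ≤ |xy| ≤ p, and p < 2^p.

Take i = 2: |xy²z| = 2^p + k.
Now 2^p < 2^p + k ≤ 2^p + p < 2^p + 2^p = 2^(p+1).
So |xy²z| lies strictly between the consecutive powers of two 2^p and 2^(p+1), hence is not a power of 2, and xy²z ∉ L.

This contradicts the pumping lemma, which requires xy^i z ∈ L for all i ≥ 0.
Hence L = {a^(2^n) : n ≥ 0} is not regular. ∎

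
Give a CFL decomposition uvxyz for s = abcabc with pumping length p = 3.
u='ab', v='c', x='a', y='b', z='c'

For s = abcabc with pumping length p = 3:

One valid decomposition:
- u = 'ab'
- v = 'c'
- x = 'a'
- y = 'b'
- z = 'c'

Verification:
- uvxyz = 'ab' + 'c' + 'a' + 'b' + 'c' = abcabc ✓
- |vxy| = |'cab'| = 3 ≤ 3 ✓
- |vy| = |'cb'| = 2 > 0 ✓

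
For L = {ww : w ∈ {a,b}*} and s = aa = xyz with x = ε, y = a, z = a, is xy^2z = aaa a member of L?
No

xy²z = ε · aa · a = aaa.
aaa has odd length 3, so it cannot be written as ww and is not in L.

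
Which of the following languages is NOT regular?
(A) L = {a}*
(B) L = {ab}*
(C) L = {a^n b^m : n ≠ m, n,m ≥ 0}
(C) {a^n b^m : n ≠ m, n,m ≥ 0}

(C) L = {a^n b^m : n ≠ m, n,m ≥ 0} is NOT regular.

The pumping lemma can be used to prove this:
After pumping a's, we can make n = m

The other languages are regular because they can be recognized by finite automata.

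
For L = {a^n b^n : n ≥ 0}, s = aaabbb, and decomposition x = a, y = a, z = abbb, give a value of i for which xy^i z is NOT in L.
i = 0

xy⁰z = a · ε · abbb = aabbb; aabbb has 2 a's and 3 b's; 2 ≠ 3, so it is not in L.
(Other choices also work, e.g. i = 2, 3; only i = 1 is guaranteed to stay in L since xy¹z = s.)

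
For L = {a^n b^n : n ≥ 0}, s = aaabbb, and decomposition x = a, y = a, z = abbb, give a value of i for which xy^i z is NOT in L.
i = 3

xy³z = a · aaa · abbb = aaaaabbb; aaaaabbb has 5 a's and 3 b's; 5 ≠ 3, so it is not in L.
(Other choices also work, e.g. i = 0, 2; only i = 1 is guaranteed to stay in L since xy¹z = s.)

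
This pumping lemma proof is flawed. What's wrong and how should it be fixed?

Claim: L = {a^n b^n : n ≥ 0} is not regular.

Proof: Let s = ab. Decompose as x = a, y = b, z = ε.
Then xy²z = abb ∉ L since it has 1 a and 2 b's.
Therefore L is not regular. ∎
Error: The string s = ab might be shorter than the pumping length p.

Correction: Choose s = a^p b^p to ensure |s| ≥ p. Also, the decomposition is wrong: with |xy| ≤ p, y cannot include b's when s starts with p a's.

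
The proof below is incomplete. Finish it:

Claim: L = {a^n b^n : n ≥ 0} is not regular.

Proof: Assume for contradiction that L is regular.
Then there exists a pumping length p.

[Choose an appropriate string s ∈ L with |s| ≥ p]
s = a^p b^p

This string is in L (has equal a's and b's) and has length 2p ≥ p.
Any decomposition xyz with |xy| ≤ p means y consists only of a's,
so pumping will unbalance the counts.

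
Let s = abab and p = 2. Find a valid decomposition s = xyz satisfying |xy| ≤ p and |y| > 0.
x = '', y = 'ab', z = 'ab'

For s = abab and p = 2, one valid decomposition is:
- x = '' (length 0)
- y = 'ab' (length 2)
- z = 'ab' (length 2)

Verification:
- xyz = '' + 'ab' + 'ab' = abab ✓
- |xy| = 2 ≤ 2 ✓
- |y| = 2 > 0 ✓

All pumping lemma constraints are satisfied.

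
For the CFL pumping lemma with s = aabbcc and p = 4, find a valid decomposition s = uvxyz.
u='a', v='a', x='bb', y='c', z='c'

For s = aabbcc with pumping length p = 4:

One valid decomposition:
- u = 'a'
- v = 'a'
- x = 'bb'
- y = 'c'
- z = 'c'

Verification:
- uvxyz = 'a' + 'a' + 'bb' + 'c' + 'c' = aabbcc ✓
- |vxy| = |'abbc'| = 4 ≤ 4 ✓
- |vy| = |'ac'| = 2 > 0 ✓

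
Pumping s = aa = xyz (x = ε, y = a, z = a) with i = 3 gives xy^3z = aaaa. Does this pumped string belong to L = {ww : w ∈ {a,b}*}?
Yes

xy³z = ε · aaa · a = aaaa.
aaaa splits into halves aa · aa, which are equal, so it is in L (w = aa).
(A single pumped string landing in L is not a contradiction by itself; a non-regularity proof needs some i for which xy^i z ∉ L, for every admissible decomposition.)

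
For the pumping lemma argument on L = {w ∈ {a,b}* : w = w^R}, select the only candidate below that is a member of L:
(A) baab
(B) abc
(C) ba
(A) baab

The pumping lemma is applied to a string s that lies in L, so first check membership of each option:
- (A) baab reversed is baab, the same string, so it is a palindrome and is in L ✓
- (B) abc reversed is cba ≠ abc, so it is not a palindrome and is not in L ✗
- (C) ba reversed is ab ≠ ba, so it is not a palindrome and is not in L ✗

Only (A) baab is in L, so it is the only candidate that could play the role of s.
(In a complete proof one picks s in terms of the pumping length p so that |s| ≥ p is guaranteed; a fixed string like baab illustrates the shape of such an s.)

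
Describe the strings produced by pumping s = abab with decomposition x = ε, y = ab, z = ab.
{xy^i z : i ≥ 0} = {(ab)^(i+1) : i ≥ 0} = {ab, abab, ababab, ...}

With x = ε, y = ab, z = ab: Pumping 'ab' gives strings of alternating a's and b's.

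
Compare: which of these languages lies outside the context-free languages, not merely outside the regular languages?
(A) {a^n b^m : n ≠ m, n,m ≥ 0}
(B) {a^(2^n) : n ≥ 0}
(B) {a^(2^n) : n ≥ 0}

(B) {a^(2^n) : n ≥ 0} requires the CFL pumping lemma.

- {a^n b^m : n ≠ m, n,m ≥ 0} is context-free (but not regular)
  • Can be shown non-regular with the regular pumping lemma
  • After pumping a's, we can make n = m

- {a^(2^n) : n ≥ 0} is NOT context-free
  • Requires the CFL pumping lemma to prove
  • Gaps between powers of 2 grow exponentially

The CFL pumping lemma is "stronger" in that it can prove non-membership
in the larger class of context-free languages.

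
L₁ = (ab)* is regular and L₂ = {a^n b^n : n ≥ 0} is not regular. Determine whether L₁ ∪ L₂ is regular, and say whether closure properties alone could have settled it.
No — L₁ ∪ L₂ is not regular.

Let U = (ab)* ∪ {a^n b^n}. If U were regular, then U ∩ aa*bb* would be regular (closure under intersection with a regular language). But (ab)* ∩ aa*bb* = {ab} and {a^n b^n} ∩ aa*bb* = {a^n b^n : n ≥ 1}, so U ∩ aa*bb* = {a^n b^n : n ≥ 1}, which is not regular. Hence U is not regular.

Note that the bare facts "L₁ regular, L₂ non-regular" do not settle the question by themselves: the closure of regular languages under ∪, ∩, complement and difference applies only when BOTH operands are regular. With a non-regular operand the result can come out regular or non-regular depending on the specific languages, so one has to work out L₁ ∪ L₂ for this particular pair, as above.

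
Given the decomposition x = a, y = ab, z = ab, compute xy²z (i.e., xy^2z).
aababab

Given x = 'a', y = 'ab', z = 'ab' and i = 2:

xy^2z = x + y·y·...·y (2 times) + z
       = 'a' + 'ab'^2 + 'ab'
       = 'a' + 'abab' + 'ab'
       = 'aababab'

The pumped string is 'aababab' with length 7.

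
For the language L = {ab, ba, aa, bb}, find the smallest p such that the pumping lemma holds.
p = 3

For a finite language L, the pumping lemma holds vacuously if p > max|s| for s ∈ L.

The longest string in L = {ab, ba, aa, bb} has length 2.
If p = 3, then no string s ∈ L has |s| ≥ p, so the condition is vacuously true.

The minimum pumping length is p = 3.

Why no smaller p works: for any p ≤ 2, the longest string s ∈ L has |s| = 2 ≥ p, so it would
have to be pumpable; but pumping up (i = 2, 3, ...) produces ever longer strings, which cannot all lie in the
finite language L. So the pumping property fails for every p ≤ 2.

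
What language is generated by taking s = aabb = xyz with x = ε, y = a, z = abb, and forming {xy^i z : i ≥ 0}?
{xy^i z : i ≥ 0} = {a^(i+1) b^2 : i ≥ 0} = {abb, aabb, aaabb, ...}

With x = ε, y = a, z = abb: Starting with aabb and pumping the first 'a' (z = abb keeps the second 'a'), we get strings with i+1 a's followed by 2 b's for i = 0, 1, 2, ...; note bb is not produced because z always contributes one a.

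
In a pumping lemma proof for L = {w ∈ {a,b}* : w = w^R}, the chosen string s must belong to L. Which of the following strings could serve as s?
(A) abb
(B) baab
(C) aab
(B) baab

The pumping lemma is applied to a string s that lies in L, so first check membership of each option:
- (A) abb reversed is bba ≠ abb, so it is not a palindrome and is not in L ✗
- (B) baab reversed is baab, the same string, so it is a palindrome and is in L ✓
- (C) aab reversed is baa ≠ aab, so it is not a palindrome and is not in L ✗

Only (B) baab is in L, so it is the only candidate that could play the role of s.
(In a complete proof one picks s in terms of the pumping length p so that |s| ≥ p is guaranteed; a fixed string like baab illustrates the shape of such an s.)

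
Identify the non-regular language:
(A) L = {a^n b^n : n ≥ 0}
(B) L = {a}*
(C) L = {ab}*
(A) {a^n b^n : n ≥ 0}

(A) L = {a^n b^n : n ≥ 0} is NOT regular.

The pumping lemma can be used to prove this:
After pumping, the number of a's and b's become unequal

The other languages are regular because they can be recognized by finite automata.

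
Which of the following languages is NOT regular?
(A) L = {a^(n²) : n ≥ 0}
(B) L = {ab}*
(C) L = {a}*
(A) {a^(n²) : n ≥ 0}

(A) L = {a^(n²) : n ≥ 0} is NOT regular.

The pumping lemma can be used to prove this:
After pumping, length is no longer a perfect square

The other languages are regular because they can be recognized by finite automata.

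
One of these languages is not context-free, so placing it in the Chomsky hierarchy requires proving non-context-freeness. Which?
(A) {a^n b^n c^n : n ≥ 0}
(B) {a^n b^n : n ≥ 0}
(A) {a^n b^n c^n : n ≥ 0}

(A) {a^n b^n c^n : n ≥ 0} requires the CFL pumping lemma.

- {a^n b^n : n ≥ 0} is context-free (but not regular)
  • Can be shown non-regular with the regular pumping lemma
  • After pumping, the number of a's and b's become unequal

- {a^n b^n c^n : n ≥ 0} is NOT context-free
  • Requires the CFL pumping lemma to prove
  • Cannot maintain three equal counts simultaneously

The CFL pumping lemma is "stronger" in that it can prove non-membership
in the larger class of context-free languages.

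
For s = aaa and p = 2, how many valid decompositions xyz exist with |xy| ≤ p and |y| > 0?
3

For s = 'aaa' with pumping length p = 2:

Constraints: |xy| ≤ 2, |y| > 0

Valid decompositions (|xy| ≤ p, |y| ≥ 1):
  • x='', y='a', z='aa'
  • x='a', y='a', z='a'
  • x='', y='aa', z='a'

Total count: 3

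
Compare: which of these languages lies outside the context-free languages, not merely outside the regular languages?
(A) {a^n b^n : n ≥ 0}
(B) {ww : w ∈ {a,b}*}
(B) {ww : w ∈ {a,b}*}

(B) {ww : w ∈ {a,b}*} requires the CFL pumping lemma.

- {a^n b^n : n ≥ 0} is context-free (but not regular)
  • Can be shown non-regular with the regular pumping lemma
  • After pumping, the number of a's and b's become unequal

- {ww : w ∈ {a,b}*} is NOT context-free
  • Requires the CFL pumping lemma to prove
  • Cannot verify equality of two arbitrary substrings

The CFL pumping lemma is "stronger" in that it can prove non-membership
in the larger class of context-free languages.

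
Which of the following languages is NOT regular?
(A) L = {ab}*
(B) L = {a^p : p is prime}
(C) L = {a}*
(B) {a^p : p is prime}

(B) L = {a^p : p is prime} is NOT regular.

The pumping lemma can be used to prove this:
After pumping, the length becomes composite

The other languages are regular because they can be recognized by finite automata.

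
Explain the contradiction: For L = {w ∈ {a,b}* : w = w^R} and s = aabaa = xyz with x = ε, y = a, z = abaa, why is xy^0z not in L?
xy⁰z = abaa ∉ L

Pumping with i = 0 replaces y = a by y⁰ = ε:
- Original: s = xyz = aabaa; aabaa reversed is aabaa, the same string, so it is a palindrome and is in L
- Pumped: xy⁰z = ε · ε · abaa = abaa
- abaa reversed is aaba ≠ abaa, so it is not a palindrome and is not in L

The pumping lemma would require xy⁰z ∈ L, so this decomposition yields a contradiction.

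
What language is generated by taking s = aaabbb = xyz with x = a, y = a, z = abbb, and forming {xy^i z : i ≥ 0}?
{xy^i z : i ≥ 0} = {a^(2+i) b^3 : i ≥ 0} = {aabbb, aaabbb, aaaabbb, ...}

With x = a, y = a, z = abbb: Starting with aaabbb and pumping the second 'a', we get strings with 2+i a's followed by 3 b's for i = 0, 1, 2, ...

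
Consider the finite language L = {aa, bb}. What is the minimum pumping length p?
p = 3

For a finite language L, the pumping lemma holds vacuously if p > max|s| for s ∈ L.

The longest string in L = {aa, bb} has length 2.
If p = 3, then no string s ∈ L has |s| ≥ p, so the condition is vacuously true.

The minimum pumping length is p = 3.

Why no smaller p works: for any p ≤ 2, the longest string s ∈ L has |s| = 2 ≥ p, so it would
have to be pumpable; but pumping up (i = 2, 3, ...) produces ever longer strings, which cannot all lie in the
finite language L. So the pumping property fails for every p ≤ 2.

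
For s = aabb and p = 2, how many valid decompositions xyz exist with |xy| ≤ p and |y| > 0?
3

For s = 'aabb' with pumping length p = 2:

Constraints: |xy| ≤ 2, |y| > 0

Valid decompositions (|xy| ≤ p, |y| ≥ 1):
  • x='', y='a', z='abb'
  • x='a', y='a', z='bb'
  • x='', y='aa', z='bb'

Total count: 3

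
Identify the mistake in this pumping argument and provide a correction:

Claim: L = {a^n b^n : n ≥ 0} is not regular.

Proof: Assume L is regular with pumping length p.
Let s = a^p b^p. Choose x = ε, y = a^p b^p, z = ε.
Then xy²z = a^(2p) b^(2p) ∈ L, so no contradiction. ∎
Error: The decomposition violates |xy| ≤ p. With y = a^p b^p, |xy| = |y| = 2p > p. (The proof also miscomputes xy²z, which would be a^p b^p a^p b^p rather than a^(2p) b^(2p), and it wrongly treats one harmless decomposition as settling the matter — the prover does not get to choose the decomposition.)

Correction: The pumping lemma requires |xy| ≤ p, and the argument must handle every decomposition satisfying |xy| ≤ p, |y| ≥ 1. Since s starts with p a's, any such y consists only of a's, say y = a^k with k ≥ 1. Then xy²z = a^(p+k) b^p has unequal numbers of a's and b's, so xy²z ∉ L — the required contradiction.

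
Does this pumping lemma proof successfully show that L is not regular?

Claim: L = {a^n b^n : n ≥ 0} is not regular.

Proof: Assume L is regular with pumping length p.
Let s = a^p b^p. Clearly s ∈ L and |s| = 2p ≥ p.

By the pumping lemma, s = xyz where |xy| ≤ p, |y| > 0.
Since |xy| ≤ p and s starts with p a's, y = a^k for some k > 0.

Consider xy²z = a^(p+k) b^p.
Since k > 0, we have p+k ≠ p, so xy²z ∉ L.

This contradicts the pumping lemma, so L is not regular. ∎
The proof is correct.

This proof is valid because:
1. The string s = a^p b^p is correctly in L
2. The decomposition analysis is correct: y must consist only of a's
3. The contradiction is valid: pumping increases a's but not b's
4. The conclusion follows logically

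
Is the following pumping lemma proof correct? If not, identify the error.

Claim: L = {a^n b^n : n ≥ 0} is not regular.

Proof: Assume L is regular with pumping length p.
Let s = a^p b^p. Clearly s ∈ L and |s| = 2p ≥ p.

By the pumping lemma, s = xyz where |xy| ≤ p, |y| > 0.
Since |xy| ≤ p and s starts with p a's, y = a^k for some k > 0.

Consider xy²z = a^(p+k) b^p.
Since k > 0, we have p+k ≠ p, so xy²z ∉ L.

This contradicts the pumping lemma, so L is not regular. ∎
The proof is correct.

This proof is valid because:
1. The string s = a^p b^p is correctly in L
2. The decomposition analysis is correct: y must consist only of a's
3. The contradiction is valid: pumping increases a's but not b's
4. The conclusion follows logically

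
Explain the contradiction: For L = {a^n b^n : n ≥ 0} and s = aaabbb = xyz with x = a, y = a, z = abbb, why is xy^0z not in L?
xy⁰z = aabbb ∉ L

Pumping with i = 0 replaces y = a by y⁰ = ε:
- Original: s = xyz = aaabbb; aaabbb = a^3 b^3 has equal counts (3 = 3), so it is in L
- Pumped: xy⁰z = a · ε · abbb = aabbb
- aabbb has 2 a's and 3 b's; 2 ≠ 3, so it is not in L

The pumping lemma would require xy⁰z ∈ L, so this decomposition yields a contradiction.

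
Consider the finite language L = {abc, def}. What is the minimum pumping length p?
p = 4

For a finite language L, the pumping lemma holds vacuously if p > max|s| for s ∈ L.

The longest string in L = {abc, def} has length 3.
If p = 4, then no string s ∈ L has |s| ≥ p, so the condition is vacuously true.

The minimum pumping length is p = 4.

Why no smaller p works: for any p ≤ 3, the longest string s ∈ L has |s| = 3 ≥ p, so it would
have to be pumpable; but pumping up (i = 2, 3, ...) produces ever longer strings, which cannot all lie in the
finite language L. So the pumping property fails for every p ≤ 3.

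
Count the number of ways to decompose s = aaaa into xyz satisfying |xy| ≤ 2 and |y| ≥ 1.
3

For s = 'aaaa' with pumping length p = 2:

Constraints: |xy| ≤ 2, |y| > 0

Valid decompositions (|xy| ≤ p, |y| ≥ 1):
  • x='', y='a', z='aaa'
  • x='a', y='a', z='aa'
  • x='', y='aa', z='aa'

Total count: 3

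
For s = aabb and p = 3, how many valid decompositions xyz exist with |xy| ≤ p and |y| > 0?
6

For s = 'aabb' with pumping length p = 3:

Constraints: |xy| ≤ 3, |y| > 0

Valid decompositions (|xy| ≤ p, |y| ≥ 1):
  • x='', y='a', z='abb'
  • x='a', y='a', z='bb'
  • x='', y='aa', z='bb'
  • x='aa', y='b', z='b'
  • x='a', y='ab', z='b'
  • x='', y='aab', z='b'

Total count: 6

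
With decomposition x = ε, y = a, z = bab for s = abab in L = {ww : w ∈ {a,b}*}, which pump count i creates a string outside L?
i = 2

xy²z = ε · aa · bab = aabab; aabab has odd length 5, so it cannot be written as ww and is not in L.
(Other choices also work, e.g. i = 0, 3; only i = 1 is guaranteed to stay in L since xy¹z = s.)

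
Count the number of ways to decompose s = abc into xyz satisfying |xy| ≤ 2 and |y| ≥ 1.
3

For s = 'abc' with pumping length p = 2:

Constraints: |xy| ≤ 2, |y| > 0

Valid decompositions (|xy| ≤ p, |y| ≥ 1):
  • x='', y='a', z='bc'
  • x='a', y='b', z='c'
  • x='', y='ab', z='c'

Total count: 3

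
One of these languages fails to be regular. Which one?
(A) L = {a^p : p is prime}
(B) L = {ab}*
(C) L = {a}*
(A) {a^p : p is prime}

(A) L = {a^p : p is prime} is NOT regular.

The pumping lemma can be used to prove this:
After pumping, the length becomes composite

The other languages are regular because they can be recognized by finite automata.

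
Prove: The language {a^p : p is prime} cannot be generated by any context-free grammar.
Assume for contradiction that L is context-free, and let p ≥ 1 be the pumping length given by the pumping lemma for CFLs.
Choose a prime q with q ≥ p and let s = a^q. Then s ∈ L and |s| = q ≥ p.
By the CFL pumping lemma, s = uvxyz for some u, v, x, y, z with |vxy| ≤ p, |vy| ≥ 1, and uv^i xy^i z ∈ L for every i ≥ 0.
All symbols are a's, so only lengths matter: let k = |vy|, with 1 ≤ k ≤ p. Then |uv^i xy^i z| = q + (i − 1)k.

Take i = q + 1: the length is q + qk = q(k + 1).
Both factors satisfy q ≥ 2 and k + 1 ≥ 2, so q(k + 1) is composite and uv^(q+1) xy^(q+1) z ∉ L.

This contradicts the CFL pumping lemma, which requires uv^i xy^i z ∈ L for all i ≥ 0.
Hence L = {a^p : p is prime} is not context-free. ∎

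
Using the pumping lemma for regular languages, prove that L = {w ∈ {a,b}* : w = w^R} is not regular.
Assume for contradiction that L is regular, and let p ≥ 1 be the pumping length given by the pumping lemma.
Choose s = a^p b a^p. Then s ∈ L (it reads the same in both directions) and |s| = 2p + 1 ≥ p.
By the pumping lemma, s = xyz for some x, y, z with |xy| ≤ p, |y| ≥ 1, and xy^i z ∈ L for every i ≥ 0.
Since |xy| ≤ p and the first p symbols of s are all a's, y = a^k for some k with 1 ≤ k ≤ p.

Take i = 0: xy⁰z = a^(p − k) b a^p.
Its reversal is a^p b a^(p − k). These differ because the block of a's before the unique b has length p − k in one and p in the other, and p − k ≠ p since k ≥ 1. So xy⁰z is not a palindrome, i.e. xy⁰z ∉ L.

This contradicts the pumping lemma, which requires xy^i z ∈ L for all i ≥ 0.
Hence L = {w ∈ {a,b}* : w = w^R} is not regular. ∎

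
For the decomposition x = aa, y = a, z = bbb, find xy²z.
aaaabbb

Given x = 'aa', y = 'a', z = 'bbb' and i = 2:

xy^2z = x + y·y·...·y (2 times) + z
       = 'aa' + 'a'^2 + 'bbb'
       = 'aa' + 'aa' + 'bbb'
       = 'aaaabbb'

The pumped string is 'aaaabbb' with length 7.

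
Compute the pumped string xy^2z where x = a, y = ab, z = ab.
aababab

Given x = 'a', y = 'ab', z = 'ab' and i = 2:

xy^2z = x + y·y·...·y (2 times) + z
       = 'a' + 'ab'^2 + 'ab'
       = 'a' + 'abab' + 'ab'
       = 'aababab'

The pumped string is 'aababab' with length 7.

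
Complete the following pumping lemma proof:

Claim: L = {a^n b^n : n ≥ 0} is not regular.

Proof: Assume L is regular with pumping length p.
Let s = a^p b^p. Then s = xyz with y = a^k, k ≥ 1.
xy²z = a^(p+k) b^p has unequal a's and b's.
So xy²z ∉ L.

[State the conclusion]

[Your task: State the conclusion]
This contradicts the pumping lemma for regular languages,
which guarantees xy^i z ∈ L for all i ≥ 0.

Since our assumption that L is regular leads to a contradiction,
we conclude that L = {a^n b^n : n ≥ 0} is NOT regular. ∎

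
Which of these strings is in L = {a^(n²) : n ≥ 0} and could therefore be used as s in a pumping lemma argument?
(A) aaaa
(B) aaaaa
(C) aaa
(A) aaaa

The pumping lemma is applied to a string s that lies in L, so first check membership of each option:
- (A) aaaa has length 4 = 2², a perfect square, so it is in L ✓
- (B) aaaaa has length 5, strictly between 2² = 4 and 3² = 9, so it is not in L ✗
- (C) aaa has length 3, strictly between 1² = 1 and 2² = 4, so it is not in L ✗

Only (A) aaaa is in L, so it is the only candidate that could play the role of s.
(In a complete proof one picks s in terms of the pumping length p so that |s| ≥ p is guaranteed; a fixed string like aaaa illustrates the shape of such an s.)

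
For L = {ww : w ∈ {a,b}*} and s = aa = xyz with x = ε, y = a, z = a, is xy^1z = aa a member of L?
Yes

xy¹z = ε · a · a = aa.
aa splits into halves a · a, which are equal, so it is in L (w = a).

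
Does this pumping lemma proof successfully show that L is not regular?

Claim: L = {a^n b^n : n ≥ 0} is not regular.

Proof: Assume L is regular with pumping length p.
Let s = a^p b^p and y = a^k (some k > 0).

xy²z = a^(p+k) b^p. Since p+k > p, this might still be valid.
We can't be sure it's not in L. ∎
The proof is INCORRECT.

Error: The conclusion is wrong.
xy²z = a^(p+k) b^p is definitely NOT in L because the number of a's (p+k) ≠ number of b's (p).
The proof incorrectly doubts what is actually a valid contradiction.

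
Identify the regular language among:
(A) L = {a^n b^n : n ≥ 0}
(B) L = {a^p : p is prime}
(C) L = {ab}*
(C) {ab}*

(C) L = {ab}* is regular.

This can be recognized by a finite automaton (DFA/NFA).
Regular expressions like {ab}* define regular languages.

The other choices are not regular:
- {a^p : p is prime}: After pumping, the length becomes composite
- {a^n b^n : n ≥ 0}: After pumping, the number of a's and b's become unequal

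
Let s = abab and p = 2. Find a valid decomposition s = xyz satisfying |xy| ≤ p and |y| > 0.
x = '', y = 'ab', z = 'ab'

For s = abab and p = 2, one valid decomposition is:
- x = '' (length 0)
- y = 'ab' (length 2)
- z = 'ab' (length 2)

Verification:
- xyz = '' + 'ab' + 'ab' = abab ✓
- |xy| = 2 ≤ 2 ✓
- |y| = 2 > 0 ✓

All pumping lemma constraints are satisfied.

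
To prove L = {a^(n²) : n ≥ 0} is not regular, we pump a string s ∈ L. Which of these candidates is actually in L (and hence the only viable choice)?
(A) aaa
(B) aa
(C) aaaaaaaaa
(C) aaaaaaaaa

The pumping lemma is applied to a string s that lies in L, so first check membership of each option:
- (A) aaa has length 3, strictly between 1² = 1 and 2² = 4, so it is not in L ✗
- (B) aa has length 2, strictly between 1² = 1 and 2² = 4, so it is not in L ✗
- (C) aaaaaaaaa has length 9 = 3², a perfect square, so it is in L ✓

Only (C) aaaaaaaaa is in L, so it is the only candidate that could play the role of s.
(In a complete proof one picks s in terms of the pumping length p so that |s| ≥ p is guaranteed; a fixed string like aaaaaaaaa illustrates the shape of such an s.)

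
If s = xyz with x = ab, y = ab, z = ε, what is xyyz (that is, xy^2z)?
ababab

Given x = 'ab', y = 'ab', z = '' and i = 2:

xy^2z = x + y·y·...·y (2 times) + z
       = 'ab' + 'ab'^2 + ''
       = 'ab' + 'abab' + ''
       = 'ababab'

The pumped string is 'ababab' with length 6.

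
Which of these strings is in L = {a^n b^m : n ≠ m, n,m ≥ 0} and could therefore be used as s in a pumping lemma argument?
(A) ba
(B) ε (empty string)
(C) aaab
(C) aaab

The pumping lemma is applied to a string s that lies in L, so first check membership of each option:
- (A) ba has an a after a b, so it is not of the form a^n b^m and is not in L ✗
- (B) ε = a^0 b^0 has n = m = 0, so it is not in L ✗
- (C) aaab = a^3 b^1 with 3 ≠ 1, so it is in L ✓

Only (C) aaab is in L, so it is the only candidate that could play the role of s.
(In a complete proof one picks s in terms of the pumping length p so that |s| ≥ p is guaranteed; a fixed string like aaab illustrates the shape of such an s.)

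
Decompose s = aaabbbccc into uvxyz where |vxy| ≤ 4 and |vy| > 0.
u='aa', v='a', x='bb', y='b', z='ccc'

For s = aaabbbccc with pumping length p = 4:

One valid decomposition:
- u = 'aa'
- v = 'a'
- x = 'bb'
- y = 'b'
- z = 'ccc'

Verification:
- uvxyz = 'aa' + 'a' + 'bb' + 'b' + 'ccc' = aaabbbccc ✓
- |vxy| = |'abbb'| = 4 ≤ 4 ✓
- |vy| = |'ab'| = 2 > 0 ✓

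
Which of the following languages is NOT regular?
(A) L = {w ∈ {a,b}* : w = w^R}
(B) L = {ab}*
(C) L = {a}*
(A) {w ∈ {a,b}* : w = w^R}

(A) L = {w ∈ {a,b}* : w = w^R} is NOT regular.

The pumping lemma can be used to prove this:
After pumping, the string is no longer symmetric

The other languages are regular because they can be recognized by finite automata.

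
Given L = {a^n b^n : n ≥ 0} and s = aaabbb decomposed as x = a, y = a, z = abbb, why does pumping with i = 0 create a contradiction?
xy⁰z = aabbb ∉ L

Pumping with i = 0 replaces y = a by y⁰ = ε:
- Original: s = xyz = aaabbb; aaabbb = a^3 b^3 has equal counts (3 = 3), so it is in L
- Pumped: xy⁰z = a · ε · abbb = aabbb
- aabbb has 2 a's and 3 b's; 2 ≠ 3, so it is not in L

The pumping lemma would require xy⁰z ∈ L, so this decomposition yields a contradiction.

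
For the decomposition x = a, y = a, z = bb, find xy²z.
aaabb

Given x = 'a', y = 'a', z = 'bb' and i = 2:

xy^2z = x + y·y·...·y (2 times) + z
       = 'a' + 'a'^2 + 'bb'
       = 'a' + 'aa' + 'bb'
       = 'aaabb'

The pumped string is 'aaabb' with length 5.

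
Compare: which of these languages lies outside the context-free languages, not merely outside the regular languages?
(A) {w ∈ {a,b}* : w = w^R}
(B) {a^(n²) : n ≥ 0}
(B) {a^(n²) : n ≥ 0}

(B) {a^(n²) : n ≥ 0} requires the CFL pumping lemma.

- {w ∈ {a,b}* : w = w^R} is context-free (but not regular)
  • Can be shown non-regular with the regular pumping lemma
  • After pumping, the string is no longer symmetric

- {a^(n²) : n ≥ 0} is NOT context-free
  • Requires the CFL pumping lemma to prove
  • Gaps between squares grow unboundedly

The CFL pumping lemma is "stronger" in that it can prove non-membership
in the larger class of context-free languages.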